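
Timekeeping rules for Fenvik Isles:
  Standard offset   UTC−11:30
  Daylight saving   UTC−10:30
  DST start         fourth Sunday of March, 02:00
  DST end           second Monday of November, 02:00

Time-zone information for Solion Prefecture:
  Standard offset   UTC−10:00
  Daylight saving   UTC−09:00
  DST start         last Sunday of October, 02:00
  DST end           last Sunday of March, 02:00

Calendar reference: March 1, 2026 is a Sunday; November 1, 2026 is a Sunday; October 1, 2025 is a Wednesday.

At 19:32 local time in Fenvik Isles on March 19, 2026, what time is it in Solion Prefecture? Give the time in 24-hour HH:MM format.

1 March 2026 is a Sunday, so the first Sunday is March 1 and the fourth is March 22.
1 November 2026 is a Sunday, so the first Monday is November 2 and the second is November 9.
March 19, 2026 does not fall between 22 March and 9 November, so daylight saving is not in effect and Fenvik Isles is at UTC−11:30.
19:32 Fenvik Isles + 11h30m = 07:02 UTC (rolling into the next day, 20 March 2026).
1 October 2025 is a Wednesday, so Sundays fall on 5, 12, 19, 26; the last is October 26.
1 March 2026 is a Sunday, so Sundays fall on 1, 8, 15, 22, 29; the last is March 29.
At the standard offset (UTC−10:00), 07:02 UTC − 10h = 21:02 Solion Prefecture standard time (rolling into the previous day, 19 March 2026).
Daylight saving runs 26 October 2025 – 29 March 2026; the standard-time date in Solion Prefecture, March 19, 2026, is inside that window, so Solion Prefecture is at UTC−09:00.
07:02 UTC − 9h = 22:02 Solion Prefecture (rolling into the previous day, 19 March 2026).

22:02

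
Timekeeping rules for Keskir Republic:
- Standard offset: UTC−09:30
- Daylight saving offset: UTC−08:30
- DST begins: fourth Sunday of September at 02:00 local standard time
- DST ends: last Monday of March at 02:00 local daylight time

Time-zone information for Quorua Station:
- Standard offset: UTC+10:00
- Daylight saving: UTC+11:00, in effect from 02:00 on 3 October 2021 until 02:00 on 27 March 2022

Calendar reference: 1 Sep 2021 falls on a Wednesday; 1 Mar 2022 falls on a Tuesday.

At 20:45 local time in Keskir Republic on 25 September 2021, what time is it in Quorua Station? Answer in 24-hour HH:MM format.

16:15

1 September 2021 is a Wednesday, so the first Sunday is September 5 and the fourth is September 26.
1 March 2022 is a Tuesday, so Mondays fall on 7, 14, 21, 28; the last is March 28.
25 September 2021 is outside the daylight-saving period (26 September 2021 – 28 March 2022), so Keskir Republic is on standard time, UTC−09:30.
20:45 Keskir Republic + 9h30m = 06:15 UTC (rolling into the next day, 26 September 2021).
At the standard offset (UTC+10:00), 06:15 UTC + 10h = 16:15 Quorua Station standard time.
Daylight saving runs 3 October 2021 – 27 March 2022; the standard-time date in Quorua Station, 26 September 2021, is outside that window, so Quorua Station is on standard time at UTC+10:00.
06:15 UTC + 10h = 16:15 Quorua Station.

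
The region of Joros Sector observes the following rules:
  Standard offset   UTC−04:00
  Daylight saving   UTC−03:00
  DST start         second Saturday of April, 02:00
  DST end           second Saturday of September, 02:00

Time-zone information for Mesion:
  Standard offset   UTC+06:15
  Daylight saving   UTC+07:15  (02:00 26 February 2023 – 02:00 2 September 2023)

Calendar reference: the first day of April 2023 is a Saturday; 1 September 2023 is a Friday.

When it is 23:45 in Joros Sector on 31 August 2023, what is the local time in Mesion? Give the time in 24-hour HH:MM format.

10:00

1 April 2023 is a Saturday, so the first Saturday is April 1 and the second is April 8.
1 September 2023 is a Friday, so the first Saturday is September 2 and the second is September 9.
31 August 2023 lies within the daylight-saving period (8 April – 9 September), so Joros Sector is on daylight time, UTC−03:00.
23:45 Joros Sector + 3h = 02:45 UTC (rolling into the next day, 1 September 2023).
At the standard offset (UTC+06:15), 02:45 UTC + 6h15m = 09:00 Mesion standard time.
The standard-time date in Mesion, 1 September 2023, falls between 26 February and 2 September, so daylight saving is in effect and Mesion is at UTC+07:15.
02:45 UTC + 7h15m = 10:00 Mesion.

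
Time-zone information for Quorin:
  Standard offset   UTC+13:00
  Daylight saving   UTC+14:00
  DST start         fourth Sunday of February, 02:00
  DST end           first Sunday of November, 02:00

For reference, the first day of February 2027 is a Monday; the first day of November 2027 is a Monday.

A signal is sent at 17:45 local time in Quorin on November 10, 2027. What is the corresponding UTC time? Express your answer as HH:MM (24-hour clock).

04:45

1 February 2027 is a Monday, so the first Sunday is February 7 and the fourth is February 28.
1 November 2027 is a Monday, so the first Sunday is November 7.
November 10, 2027 is outside the daylight-saving period (28 February – 7 November), so Quorin is on standard time, UTC+13:00.
17:45 local − 13h = 04:45 UTC.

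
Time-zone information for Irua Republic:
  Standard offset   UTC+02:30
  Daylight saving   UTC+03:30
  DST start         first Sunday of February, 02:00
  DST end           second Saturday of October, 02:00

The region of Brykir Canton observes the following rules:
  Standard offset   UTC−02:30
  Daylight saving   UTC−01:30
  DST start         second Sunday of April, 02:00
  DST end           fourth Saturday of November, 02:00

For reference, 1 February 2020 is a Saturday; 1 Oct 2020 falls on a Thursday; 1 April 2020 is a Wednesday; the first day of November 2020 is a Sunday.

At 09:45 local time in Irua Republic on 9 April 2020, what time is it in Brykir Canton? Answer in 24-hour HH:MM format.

1 February 2020 is a Saturday, so the first Sunday is February 2.
1 October 2020 is a Thursday, so the first Saturday is October 3 and the second is October 10.
9 April 2020 lies within the daylight-saving period (2 February – 10 October), so Irua Republic is on daylight time, UTC+03:30.
09:45 Irua Republic − 3h30m = 06:15 UTC.
1 April 2020 is a Wednesday, so the first Sunday is April 5 and the second is April 12.
1 November 2020 is a Sunday, so the first Saturday is November 7 and the fourth is November 28.
At the standard offset (UTC−02:30), 06:15 UTC − 2h30m = 03:45 Brykir Canton standard time.
The standard-time date in Brykir Canton, 9 April 2020, does not fall between 12 April and 28 November, so daylight saving is not in effect and Brykir Canton is at UTC−02:30.
06:15 UTC − 2h30m = 03:45 Brykir Canton.

03:45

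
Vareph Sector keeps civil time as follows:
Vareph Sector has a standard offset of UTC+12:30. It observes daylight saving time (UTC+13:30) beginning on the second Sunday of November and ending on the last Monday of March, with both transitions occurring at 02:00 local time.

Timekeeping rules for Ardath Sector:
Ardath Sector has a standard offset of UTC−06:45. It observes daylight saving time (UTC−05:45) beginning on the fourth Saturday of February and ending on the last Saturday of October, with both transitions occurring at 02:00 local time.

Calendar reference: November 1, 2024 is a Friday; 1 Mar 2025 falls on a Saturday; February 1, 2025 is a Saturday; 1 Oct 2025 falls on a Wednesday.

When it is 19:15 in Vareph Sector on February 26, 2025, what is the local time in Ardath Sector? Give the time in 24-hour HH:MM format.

00:00

1 November 2024 is a Friday, so the first Sunday is November 3 and the second is November 10.
1 March 2025 is a Saturday, so Mondays fall on 3, 10, 17, 24, 31; the last is March 31.
February 26, 2025 falls between 10 November 2024 and 31 March 2025, so daylight saving is in effect and Vareph Sector is at UTC+13:30.
19:15 Vareph Sector − 13h30m = 05:45 UTC.
1 February 2025 is a Saturday, so the first Saturday is February 1 and the fourth is February 22.
1 October 2025 is a Wednesday, so Saturdays fall on 4, 11, 18, 25; the last is October 25.
At the standard offset (UTC−06:45), 05:45 UTC − 6h45m = 23:00 Ardath Sector standard time (rolling into the previous day, 25 February 2025).
The standard-time date in Ardath Sector, February 25, 2025, falls between 22 February and 25 October, so daylight saving is in effect and Ardath Sector is at UTC−05:45.
05:45 UTC − 5h45m = 00:00 Ardath Sector.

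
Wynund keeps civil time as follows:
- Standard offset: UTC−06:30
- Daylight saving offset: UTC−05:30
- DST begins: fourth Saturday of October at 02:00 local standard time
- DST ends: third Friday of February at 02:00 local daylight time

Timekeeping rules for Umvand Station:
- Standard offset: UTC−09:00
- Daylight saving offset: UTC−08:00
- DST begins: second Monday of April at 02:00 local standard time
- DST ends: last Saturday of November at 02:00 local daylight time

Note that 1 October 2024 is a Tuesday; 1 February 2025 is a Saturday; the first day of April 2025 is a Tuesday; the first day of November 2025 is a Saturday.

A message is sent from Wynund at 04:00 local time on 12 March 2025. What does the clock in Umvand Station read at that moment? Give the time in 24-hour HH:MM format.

01:30

1 October 2024 is a Tuesday, so the first Saturday is October 5 and the fourth is October 26.
1 February 2025 is a Saturday, so the first Friday is February 7 and the third is February 21.
12 March 2025 is outside the daylight-saving period (26 October 2024 – 21 February 2025), so Wynund is on standard time, UTC−06:30.
04:00 Wynund + 6h30m = 10:30 UTC.
1 April 2025 is a Tuesday, so the first Monday is April 7 and the second is April 14.
1 November 2025 is a Saturday, so Saturdays fall on 1, 8, 15, 22, 29; the last is November 29.
At the standard offset (UTC−09:00), 10:30 UTC − 9h = 01:30 Umvand Station standard time.
The standard-time date in Umvand Station, 12 March 2025, is outside the daylight-saving period (14 April – 29 November), so Umvand Station is on standard time, UTC−09:00.
10:30 UTC − 9h = 01:30 Umvand Station.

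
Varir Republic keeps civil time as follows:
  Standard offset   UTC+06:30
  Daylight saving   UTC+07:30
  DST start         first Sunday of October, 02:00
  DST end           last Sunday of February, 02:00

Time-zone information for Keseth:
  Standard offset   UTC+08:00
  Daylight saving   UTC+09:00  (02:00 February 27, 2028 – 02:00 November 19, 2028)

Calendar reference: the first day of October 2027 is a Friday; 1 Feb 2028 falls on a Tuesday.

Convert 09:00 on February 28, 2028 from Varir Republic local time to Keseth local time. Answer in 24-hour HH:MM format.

1 October 2027 is a Friday, so the first Sunday is October 3.
1 February 2028 is a Tuesday, so Sundays fall on 6, 13, 20, 27; the last is February 27.
Daylight saving runs 3 October 2027 – 27 February 2028; February 28, 2028 is outside that window, so Varir Republic is on standard time at UTC+06:30.
09:00 Varir Republic − 6h30m = 02:30 UTC.
At the standard offset (UTC+08:00), 02:30 UTC + 8h = 10:30 Keseth standard time.
The standard-time date in Keseth, February 28, 2028, lies within the daylight-saving period (27 February – 19 November), so Keseth is on daylight time, UTC+09:00.
02:30 UTC + 9h = 11:30 Keseth.

11:30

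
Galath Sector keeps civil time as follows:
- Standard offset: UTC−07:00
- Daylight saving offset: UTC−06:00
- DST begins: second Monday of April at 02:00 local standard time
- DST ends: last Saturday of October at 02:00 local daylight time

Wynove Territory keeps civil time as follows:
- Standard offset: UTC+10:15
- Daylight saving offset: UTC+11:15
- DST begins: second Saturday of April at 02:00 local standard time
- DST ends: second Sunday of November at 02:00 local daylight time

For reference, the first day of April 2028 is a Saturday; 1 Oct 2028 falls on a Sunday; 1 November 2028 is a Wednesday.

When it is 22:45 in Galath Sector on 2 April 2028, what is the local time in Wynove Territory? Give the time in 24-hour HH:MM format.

16:00

1 April 2028 is a Saturday, so the first Monday is April 3 and the second is April 10.
1 October 2028 is a Sunday, so Saturdays fall on 7, 14, 21, 28; the last is October 28.
2 April 2028 is outside the daylight-saving period (10 April – 28 October), so Galath Sector is on standard time, UTC−07:00.
22:45 Galath Sector + 7h = 05:45 UTC (rolling into the next day, 3 April 2028).
1 April 2028 is a Saturday, so the first Saturday is April 1 and the second is April 8.
1 November 2028 is a Wednesday, so the first Sunday is November 5 and the second is November 12.
At the standard offset (UTC+10:15), 05:45 UTC + 10h15m = 16:00 Wynove Territory standard time.
The standard-time date in Wynove Territory, 3 April 2028, is outside the daylight-saving period (8 April – 12 November), so Wynove Territory is on standard time, UTC+10:15.
05:45 UTC + 10h15m = 16:00 Wynove Territory.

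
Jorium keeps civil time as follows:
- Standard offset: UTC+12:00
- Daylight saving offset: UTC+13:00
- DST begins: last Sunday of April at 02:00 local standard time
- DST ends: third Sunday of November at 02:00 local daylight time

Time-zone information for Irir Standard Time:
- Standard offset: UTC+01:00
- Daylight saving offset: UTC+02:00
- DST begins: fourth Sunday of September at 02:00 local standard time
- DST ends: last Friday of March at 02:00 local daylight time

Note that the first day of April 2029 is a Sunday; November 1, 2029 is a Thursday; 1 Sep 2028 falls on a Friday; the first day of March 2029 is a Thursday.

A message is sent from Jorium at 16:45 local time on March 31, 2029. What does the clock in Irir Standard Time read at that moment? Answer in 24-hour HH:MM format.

1 April 2029 is a Sunday, so Sundays fall on 1, 8, 15, 22, 29; the last is April 29.
1 November 2029 is a Thursday, so the first Sunday is November 4 and the third is November 18.
Daylight saving runs 29 April – 18 November; March 31, 2029 is outside that window, so Jorium is on standard time at UTC+12:00.
16:45 Jorium − 12h = 04:45 UTC.
1 September 2028 is a Friday, so the first Sunday is September 3 and the fourth is September 24.
1 March 2029 is a Thursday, so Fridays fall on 2, 9, 16, 23, 30; the last is March 30.
At the standard offset (UTC+01:00), 04:45 UTC + 1h = 05:45 Irir Standard Time standard time.
The standard-time date in Irir Standard Time, March 31, 2029, does not fall between 24 September 2028 and 30 March 2029, so daylight saving is not in effect and Irir Standard Time is at UTC+01:00.
04:45 UTC + 1h = 05:45 Irir Standard Time.

05:45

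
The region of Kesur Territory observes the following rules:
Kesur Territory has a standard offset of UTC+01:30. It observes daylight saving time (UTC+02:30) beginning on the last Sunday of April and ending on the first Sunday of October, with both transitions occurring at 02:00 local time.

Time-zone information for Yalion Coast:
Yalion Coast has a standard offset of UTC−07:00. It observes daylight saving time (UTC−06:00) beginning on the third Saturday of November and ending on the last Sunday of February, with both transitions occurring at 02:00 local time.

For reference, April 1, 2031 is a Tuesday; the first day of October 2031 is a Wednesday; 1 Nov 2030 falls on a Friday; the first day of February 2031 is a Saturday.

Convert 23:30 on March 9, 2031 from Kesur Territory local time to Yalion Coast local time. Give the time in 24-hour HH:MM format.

15:00

1 April 2031 is a Tuesday, so Sundays fall on 6, 13, 20, 27; the last is April 27.
1 October 2031 is a Wednesday, so the first Sunday is October 5.
Daylight saving runs 27 April – 5 October; March 9, 2031 is outside that window, so Kesur Territory is on standard time at UTC+01:30.
23:30 Kesur Territory − 1h30m = 22:00 UTC.
1 November 2030 is a Friday, so the first Saturday is November 2 and the third is November 16.
1 February 2031 is a Saturday, so Sundays fall on 2, 9, 16, 23; the last is February 23.
At the standard offset (UTC−07:00), 22:00 UTC − 7h = 15:00 Yalion Coast standard time.
The standard-time date in Yalion Coast, March 9, 2031, does not fall between 16 November 2030 and 23 February 2031, so daylight saving is not in effect and Yalion Coast is at UTC−07:00.
22:00 UTC − 7h = 15:00 Yalion Coast.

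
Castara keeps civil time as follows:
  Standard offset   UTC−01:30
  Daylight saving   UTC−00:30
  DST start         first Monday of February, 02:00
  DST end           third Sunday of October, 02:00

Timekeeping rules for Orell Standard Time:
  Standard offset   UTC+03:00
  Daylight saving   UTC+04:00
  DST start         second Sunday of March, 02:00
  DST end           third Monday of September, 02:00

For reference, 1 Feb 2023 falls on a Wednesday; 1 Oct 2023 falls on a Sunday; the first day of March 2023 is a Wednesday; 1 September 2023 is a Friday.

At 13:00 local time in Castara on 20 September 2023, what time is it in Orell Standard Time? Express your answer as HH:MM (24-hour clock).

16:30

1 February 2023 is a Wednesday, so the first Monday is February 6.
1 October 2023 is a Sunday, so the first Sunday is October 1 and the third is October 15.
Daylight saving runs 6 February – 15 October; 20 September 2023 is inside that window, so Castara is at UTC−00:30.
13:00 Castara + 0h30m = 13:30 UTC.
1 March 2023 is a Wednesday, so the first Sunday is March 5 and the second is March 12.
1 September 2023 is a Friday, so the first Monday is September 4 and the third is September 18.
At the standard offset (UTC+03:00), 13:30 UTC + 3h = 16:30 Orell Standard Time standard time.
Daylight saving runs 12 March – 18 September; the standard-time date in Orell Standard Time, 20 September 2023, is outside that window, so Orell Standard Time is on standard time at UTC+03:00.
13:30 UTC + 3h = 16:30 Orell Standard Time.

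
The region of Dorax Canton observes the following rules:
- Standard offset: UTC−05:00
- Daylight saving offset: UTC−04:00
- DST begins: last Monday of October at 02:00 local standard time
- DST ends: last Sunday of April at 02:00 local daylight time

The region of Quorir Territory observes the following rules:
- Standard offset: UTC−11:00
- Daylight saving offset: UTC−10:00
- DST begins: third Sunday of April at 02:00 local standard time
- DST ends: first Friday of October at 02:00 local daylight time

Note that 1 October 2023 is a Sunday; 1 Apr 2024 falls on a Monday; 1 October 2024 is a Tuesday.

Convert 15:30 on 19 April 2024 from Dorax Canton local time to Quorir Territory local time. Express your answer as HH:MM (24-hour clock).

08:30

1 October 2023 is a Sunday, so Mondays fall on 2, 9, 16, 23, 30; the last is October 30.
1 April 2024 is a Monday, so Sundays fall on 7, 14, 21, 28; the last is April 28.
19 April 2024 falls between 30 October 2023 and 28 April 2024, so daylight saving is in effect and Dorax Canton is at UTC−04:00.
15:30 Dorax Canton + 4h = 19:30 UTC.
1 April 2024 is a Monday, so the first Sunday is April 7 and the third is April 21.
1 October 2024 is a Tuesday, so the first Friday is October 4.
At the standard offset (UTC−11:00), 19:30 UTC − 11h = 08:30 Quorir Territory standard time.
The standard-time date in Quorir Territory, 19 April 2024, is outside the daylight-saving period (21 April – 4 October), so Quorir Territory is on standard time, UTC−11:00.
19:30 UTC − 11h = 08:30 Quorir Territory.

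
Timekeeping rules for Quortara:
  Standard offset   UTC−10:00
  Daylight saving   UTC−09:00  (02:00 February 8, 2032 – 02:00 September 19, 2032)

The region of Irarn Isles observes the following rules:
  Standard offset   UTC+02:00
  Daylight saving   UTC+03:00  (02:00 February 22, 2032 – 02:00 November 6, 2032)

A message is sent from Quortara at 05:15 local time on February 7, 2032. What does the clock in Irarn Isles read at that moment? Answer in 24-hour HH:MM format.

February 7, 2032 is outside the daylight-saving period (8 February – 19 September), so Quortara is on standard time, UTC−10:00.
05:15 Quortara + 10h = 15:15 UTC.
At the standard offset (UTC+02:00), 15:15 UTC + 2h = 17:15 Irarn Isles standard time.
The standard-time date in Irarn Isles, February 7, 2032, is outside the daylight-saving period (22 February – 6 November), so Irarn Isles is on standard time, UTC+02:00.
15:15 UTC + 2h = 17:15 Irarn Isles.

17:15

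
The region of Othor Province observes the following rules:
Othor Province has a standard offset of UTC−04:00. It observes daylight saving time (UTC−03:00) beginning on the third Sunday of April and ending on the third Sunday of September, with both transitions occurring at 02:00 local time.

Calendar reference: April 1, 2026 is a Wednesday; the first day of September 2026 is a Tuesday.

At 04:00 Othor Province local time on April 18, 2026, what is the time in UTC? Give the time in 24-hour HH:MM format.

08:00

1 April 2026 is a Wednesday, so the first Sunday is April 5 and the third is April 19.
1 September 2026 is a Tuesday, so the first Sunday is September 6 and the third is September 20.
April 18, 2026 is outside the daylight-saving period (19 April – 20 September), so Othor Province is on standard time, UTC−04:00.
04:00 local + 4h = 08:00 UTC.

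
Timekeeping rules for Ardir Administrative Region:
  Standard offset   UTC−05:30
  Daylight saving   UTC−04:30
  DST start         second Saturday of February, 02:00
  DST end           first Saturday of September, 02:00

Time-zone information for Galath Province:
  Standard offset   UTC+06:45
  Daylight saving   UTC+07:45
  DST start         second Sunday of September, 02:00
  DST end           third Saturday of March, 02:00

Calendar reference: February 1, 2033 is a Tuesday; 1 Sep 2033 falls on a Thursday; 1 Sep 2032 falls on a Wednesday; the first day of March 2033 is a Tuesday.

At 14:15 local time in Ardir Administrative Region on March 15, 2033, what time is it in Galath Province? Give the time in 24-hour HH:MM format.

1 February 2033 is a Tuesday, so the first Saturday is February 5 and the second is February 12.
1 September 2033 is a Thursday, so the first Saturday is September 3.
March 15, 2033 falls between 12 February and 3 September, so daylight saving is in effect and Ardir Administrative Region is at UTC−04:30.
14:15 Ardir Administrative Region + 4h30m = 18:45 UTC.
1 September 2032 is a Wednesday, so the first Sunday is September 5 and the second is September 12.
1 March 2033 is a Tuesday, so the first Saturday is March 5 and the third is March 19.
At the standard offset (UTC+06:45), 18:45 UTC + 6h45m = 01:30 Galath Province standard time (rolling into the next day, 16 March 2033).
The standard-time date in Galath Province, March 16, 2033, falls between 12 September 2032 and 19 March 2033, so daylight saving is in effect and Galath Province is at UTC+07:45.
18:45 UTC + 7h45m = 02:30 Galath Province (rolling into the next day, 16 March 2033).

02:30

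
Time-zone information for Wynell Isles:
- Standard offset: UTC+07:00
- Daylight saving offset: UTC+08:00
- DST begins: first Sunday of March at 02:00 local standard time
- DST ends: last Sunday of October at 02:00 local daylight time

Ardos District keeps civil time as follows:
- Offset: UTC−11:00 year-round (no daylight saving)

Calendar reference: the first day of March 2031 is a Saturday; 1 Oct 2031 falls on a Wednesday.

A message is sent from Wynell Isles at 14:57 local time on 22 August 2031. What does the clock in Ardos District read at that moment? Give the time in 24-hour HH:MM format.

1 March 2031 is a Saturday, so the first Sunday is March 2.
1 October 2031 is a Wednesday, so Sundays fall on 5, 12, 19, 26; the last is October 26.
22 August 2031 falls between 2 March and 26 October, so daylight saving is in effect and Wynell Isles is at UTC+08:00.
14:57 Wynell Isles − 8h = 06:57 UTC.
Ardos District has no daylight saving, so its offset is UTC−11:00 year-round.
06:57 UTC − 11h = 19:57 Ardos District (rolling into the previous day, 21 August 2031).

19:57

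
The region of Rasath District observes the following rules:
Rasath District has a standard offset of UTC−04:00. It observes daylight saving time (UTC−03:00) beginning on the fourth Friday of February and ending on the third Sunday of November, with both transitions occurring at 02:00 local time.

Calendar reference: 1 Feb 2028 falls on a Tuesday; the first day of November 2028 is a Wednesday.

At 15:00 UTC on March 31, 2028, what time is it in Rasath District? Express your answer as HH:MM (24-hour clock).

12:00

1 February 2028 is a Tuesday, so the first Friday is February 4 and the fourth is February 25.
1 November 2028 is a Wednesday, so the first Sunday is November 5 and the third is November 19.
At the standard offset (UTC−04:00), 15:00 UTC − 4h = 11:00 Rasath District standard time.
The standard-time date in Rasath District, March 31, 2028, falls between 25 February and 19 November, so daylight saving is in effect and Rasath District is at UTC−03:00.
15:00 UTC − 3h = 12:00 local.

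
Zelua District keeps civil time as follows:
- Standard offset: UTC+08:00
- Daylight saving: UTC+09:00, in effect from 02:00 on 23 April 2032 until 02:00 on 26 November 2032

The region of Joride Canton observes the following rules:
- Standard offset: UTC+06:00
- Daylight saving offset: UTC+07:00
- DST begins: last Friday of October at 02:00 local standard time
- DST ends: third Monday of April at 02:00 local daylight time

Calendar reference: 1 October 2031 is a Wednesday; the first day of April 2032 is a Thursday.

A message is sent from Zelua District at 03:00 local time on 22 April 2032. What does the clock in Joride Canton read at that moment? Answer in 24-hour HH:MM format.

22 April 2032 does not fall between 23 April and 26 November, so daylight saving is not in effect and Zelua District is at UTC+08:00.
03:00 Zelua District − 8h = 19:00 UTC (rolling into the previous day, 21 April 2032).
1 October 2031 is a Wednesday, so Fridays fall on 3, 10, 17, 24, 31; the last is October 31.
1 April 2032 is a Thursday, so the first Monday is April 5 and the third is April 19.
At the standard offset (UTC+06:00), 19:00 UTC + 6h = 01:00 Joride Canton standard time (rolling into the next day, 22 April 2032).
The standard-time date in Joride Canton, 22 April 2032, is outside the daylight-saving period (31 October 2031 – 19 April 2032), so Joride Canton is on standard time, UTC+06:00.
19:00 UTC + 6h = 01:00 Joride Canton (rolling into the next day, 22 April 2032).

01:00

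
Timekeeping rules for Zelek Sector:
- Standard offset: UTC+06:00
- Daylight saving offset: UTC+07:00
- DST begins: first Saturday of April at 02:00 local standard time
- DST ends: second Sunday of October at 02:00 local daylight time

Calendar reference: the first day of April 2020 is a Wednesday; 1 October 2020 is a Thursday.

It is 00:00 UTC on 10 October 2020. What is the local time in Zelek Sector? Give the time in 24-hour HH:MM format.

1 April 2020 is a Wednesday, so the first Saturday is April 4.
1 October 2020 is a Thursday, so the first Sunday is October 4 and the second is October 11.
At the standard offset (UTC+06:00), 00:00 UTC + 6h = 06:00 Zelek Sector standard time.
The standard-time date in Zelek Sector, 10 October 2020, falls between 4 April and 11 October, so daylight saving is in effect and Zelek Sector is at UTC+07:00.
00:00 UTC + 7h = 07:00 local.

07:00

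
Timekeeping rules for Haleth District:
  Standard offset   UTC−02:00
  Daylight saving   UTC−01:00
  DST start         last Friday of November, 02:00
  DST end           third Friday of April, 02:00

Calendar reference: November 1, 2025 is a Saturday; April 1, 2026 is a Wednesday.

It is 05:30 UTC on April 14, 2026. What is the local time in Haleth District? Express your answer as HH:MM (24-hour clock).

04:30

1 November 2025 is a Saturday, so Fridays fall on 7, 14, 21, 28; the last is November 28.
1 April 2026 is a Wednesday, so the first Friday is April 3 and the third is April 17.
At the standard offset (UTC−02:00), 05:30 UTC − 2h = 03:30 Haleth District standard time.
The standard-time date in Haleth District, April 14, 2026, lies within the daylight-saving period (28 November 2025 – 17 April 2026), so Haleth District is on daylight time, UTC−01:00.
05:30 UTC − 1h = 04:30 local.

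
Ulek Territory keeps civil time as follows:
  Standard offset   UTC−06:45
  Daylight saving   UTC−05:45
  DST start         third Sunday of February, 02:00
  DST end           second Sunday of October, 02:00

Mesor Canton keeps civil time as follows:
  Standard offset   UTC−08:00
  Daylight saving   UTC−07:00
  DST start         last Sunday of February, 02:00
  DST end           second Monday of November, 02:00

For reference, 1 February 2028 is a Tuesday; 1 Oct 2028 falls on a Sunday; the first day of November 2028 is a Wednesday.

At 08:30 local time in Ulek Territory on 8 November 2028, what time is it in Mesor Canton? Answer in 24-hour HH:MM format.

1 February 2028 is a Tuesday, so the first Sunday is February 6 and the third is February 20.
1 October 2028 is a Sunday, so the first Sunday is October 1 and the second is October 8.
8 November 2028 is outside the daylight-saving period (20 February – 8 October), so Ulek Territory is on standard time, UTC−06:45.
08:30 Ulek Territory + 6h45m = 15:15 UTC.
1 February 2028 is a Tuesday, so Sundays fall on 6, 13, 20, 27; the last is February 27.
1 November 2028 is a Wednesday, so the first Monday is November 6 and the second is November 13.
At the standard offset (UTC−08:00), 15:15 UTC − 8h = 07:15 Mesor Canton standard time.
Daylight saving runs 27 February – 13 November; the standard-time date in Mesor Canton, 8 November 2028, is inside that window, so Mesor Canton is at UTC−07:00.
15:15 UTC − 7h = 08:15 Mesor Canton.

08:15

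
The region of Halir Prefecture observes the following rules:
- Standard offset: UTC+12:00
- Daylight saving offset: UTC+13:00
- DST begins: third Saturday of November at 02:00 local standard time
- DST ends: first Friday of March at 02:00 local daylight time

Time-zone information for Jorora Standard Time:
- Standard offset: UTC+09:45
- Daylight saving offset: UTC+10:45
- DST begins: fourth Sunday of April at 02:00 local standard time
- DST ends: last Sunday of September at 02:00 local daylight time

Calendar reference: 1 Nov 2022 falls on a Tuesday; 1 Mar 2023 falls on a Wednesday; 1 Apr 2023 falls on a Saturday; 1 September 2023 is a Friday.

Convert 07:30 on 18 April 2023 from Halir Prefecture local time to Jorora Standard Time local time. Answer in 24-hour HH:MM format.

05:15

1 November 2022 is a Tuesday, so the first Saturday is November 5 and the third is November 19.
1 March 2023 is a Wednesday, so the first Friday is March 3.
18 April 2023 is outside the daylight-saving period (19 November 2022 – 3 March 2023), so Halir Prefecture is on standard time, UTC+12:00.
07:30 Halir Prefecture − 12h = 19:30 UTC (rolling into the previous day, 17 April 2023).
1 April 2023 is a Saturday, so the first Sunday is April 2 and the fourth is April 23.
1 September 2023 is a Friday, so Sundays fall on 3, 10, 17, 24; the last is September 24.
At the standard offset (UTC+09:45), 19:30 UTC + 9h45m = 05:15 Jorora Standard Time standard time (rolling into the next day, 18 April 2023).
The standard-time date in Jorora Standard Time, 18 April 2023, does not fall between 23 April and 24 September, so daylight saving is not in effect and Jorora Standard Time is at UTC+09:45.
19:30 UTC + 9h45m = 05:15 Jorora Standard Time (rolling into the next day, 18 April 2023).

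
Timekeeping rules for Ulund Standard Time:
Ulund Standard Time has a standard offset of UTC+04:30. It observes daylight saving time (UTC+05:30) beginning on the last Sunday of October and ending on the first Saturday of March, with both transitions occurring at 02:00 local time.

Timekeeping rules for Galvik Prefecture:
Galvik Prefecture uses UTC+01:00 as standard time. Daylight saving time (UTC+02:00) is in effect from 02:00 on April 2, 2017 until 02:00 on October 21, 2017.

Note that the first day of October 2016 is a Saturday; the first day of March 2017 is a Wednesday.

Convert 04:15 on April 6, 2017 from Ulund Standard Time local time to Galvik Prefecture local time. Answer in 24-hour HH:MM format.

1 October 2016 is a Saturday, so Sundays fall on 2, 9, 16, 23, 30; the last is October 30.
1 March 2017 is a Wednesday, so the first Saturday is March 4.
Daylight saving runs 30 October 2016 – 4 March 2017; April 6, 2017 is outside that window, so Ulund Standard Time is on standard time at UTC+04:30.
04:15 Ulund Standard Time − 4h30m = 23:45 UTC (rolling into the previous day, 5 April 2017).
At the standard offset (UTC+01:00), 23:45 UTC + 1h = 00:45 Galvik Prefecture standard time (rolling into the next day, 6 April 2017).
Daylight saving runs 2 April – 21 October; the standard-time date in Galvik Prefecture, April 6, 2017, is inside that window, so Galvik Prefecture is at UTC+02:00.
23:45 UTC + 2h = 01:45 Galvik Prefecture (rolling into the next day, 6 April 2017).

01:45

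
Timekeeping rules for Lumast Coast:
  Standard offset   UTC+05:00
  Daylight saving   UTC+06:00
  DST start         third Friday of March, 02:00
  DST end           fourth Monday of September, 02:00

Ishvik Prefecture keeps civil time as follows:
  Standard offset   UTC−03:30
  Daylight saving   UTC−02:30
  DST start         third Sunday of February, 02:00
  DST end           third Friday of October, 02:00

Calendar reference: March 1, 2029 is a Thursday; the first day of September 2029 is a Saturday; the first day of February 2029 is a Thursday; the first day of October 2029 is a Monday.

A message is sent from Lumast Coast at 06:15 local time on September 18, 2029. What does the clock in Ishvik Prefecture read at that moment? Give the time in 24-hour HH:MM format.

21:45

1 March 2029 is a Thursday, so the first Friday is March 2 and the third is March 16.
1 September 2029 is a Saturday, so the first Monday is September 3 and the fourth is September 24.
September 18, 2029 falls between 16 March and 24 September, so daylight saving is in effect and Lumast Coast is at UTC+06:00.
06:15 Lumast Coast − 6h = 00:15 UTC.
1 February 2029 is a Thursday, so the first Sunday is February 4 and the third is February 18.
1 October 2029 is a Monday, so the first Friday is October 5 and the third is October 19.
At the standard offset (UTC−03:30), 00:15 UTC − 3h30m = 20:45 Ishvik Prefecture standard time (rolling into the previous day, 17 September 2029).
The standard-time date in Ishvik Prefecture, September 17, 2029, lies within the daylight-saving period (18 February – 19 October), so Ishvik Prefecture is on daylight time, UTC−02:30.
00:15 UTC − 2h30m = 21:45 Ishvik Prefecture (rolling into the previous day, 17 September 2029).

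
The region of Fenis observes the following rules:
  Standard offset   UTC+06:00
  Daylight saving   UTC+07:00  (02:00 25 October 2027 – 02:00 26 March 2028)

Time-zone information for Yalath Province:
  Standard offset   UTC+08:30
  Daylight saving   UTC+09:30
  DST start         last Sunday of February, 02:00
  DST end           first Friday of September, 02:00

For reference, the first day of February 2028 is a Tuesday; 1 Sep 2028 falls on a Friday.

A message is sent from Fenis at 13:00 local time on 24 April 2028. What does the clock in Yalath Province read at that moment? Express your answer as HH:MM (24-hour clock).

Daylight saving runs 25 October 2027 – 26 March 2028; 24 April 2028 is outside that window, so Fenis is on standard time at UTC+06:00.
13:00 Fenis − 6h = 07:00 UTC.
1 February 2028 is a Tuesday, so Sundays fall on 6, 13, 20, 27; the last is February 27.
1 September 2028 is a Friday, so the first Friday is September 1.
At the standard offset (UTC+08:30), 07:00 UTC + 8h30m = 15:30 Yalath Province standard time.
The standard-time date in Yalath Province, 24 April 2028, falls between 27 February and 1 September, so daylight saving is in effect and Yalath Province is at UTC+09:30.
07:00 UTC + 9h30m = 16:30 Yalath Province.

16:30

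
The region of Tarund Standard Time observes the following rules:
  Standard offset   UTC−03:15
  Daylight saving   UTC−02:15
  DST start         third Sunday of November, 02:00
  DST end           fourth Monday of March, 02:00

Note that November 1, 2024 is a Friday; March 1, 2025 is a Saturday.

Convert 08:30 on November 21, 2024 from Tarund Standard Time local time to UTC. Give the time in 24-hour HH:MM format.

10:45

1 November 2024 is a Friday, so the first Sunday is November 3 and the third is November 17.
1 March 2025 is a Saturday, so the first Monday is March 3 and the fourth is March 24.
November 21, 2024 lies within the daylight-saving period (17 November 2024 – 24 March 2025), so Tarund Standard Time is on daylight time, UTC−02:15.
08:30 local + 2h15m = 10:45 UTC.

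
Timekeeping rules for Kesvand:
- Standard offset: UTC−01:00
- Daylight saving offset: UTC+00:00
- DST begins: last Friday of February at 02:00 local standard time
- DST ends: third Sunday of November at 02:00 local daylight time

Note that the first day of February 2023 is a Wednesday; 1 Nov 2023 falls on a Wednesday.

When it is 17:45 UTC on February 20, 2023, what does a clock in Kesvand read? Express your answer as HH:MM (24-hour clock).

16:45

1 February 2023 is a Wednesday, so Fridays fall on 3, 10, 17, 24; the last is February 24.
1 November 2023 is a Wednesday, so the first Sunday is November 5 and the third is November 19.
At the standard offset (UTC−01:00), 17:45 UTC − 1h = 16:45 Kesvand standard time.
Daylight saving runs 24 February – 19 November; the standard-time date in Kesvand, February 20, 2023, is outside that window, so Kesvand is on standard time at UTC−01:00.
17:45 UTC − 1h = 16:45 local.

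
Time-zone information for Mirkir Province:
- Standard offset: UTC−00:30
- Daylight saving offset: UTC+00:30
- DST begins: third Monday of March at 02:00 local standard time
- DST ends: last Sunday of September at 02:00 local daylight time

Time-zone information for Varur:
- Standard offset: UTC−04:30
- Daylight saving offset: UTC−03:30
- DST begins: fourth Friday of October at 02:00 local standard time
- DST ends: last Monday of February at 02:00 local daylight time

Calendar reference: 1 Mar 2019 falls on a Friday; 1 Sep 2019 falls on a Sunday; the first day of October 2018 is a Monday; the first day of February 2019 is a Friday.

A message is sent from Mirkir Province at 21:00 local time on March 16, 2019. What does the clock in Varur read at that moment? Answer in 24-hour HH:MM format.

1 March 2019 is a Friday, so the first Monday is March 4 and the third is March 18.
1 September 2019 is a Sunday, so Sundays fall on 1, 8, 15, 22, 29; the last is September 29.
Daylight saving runs 18 March – 29 September; March 16, 2019 is outside that window, so Mirkir Province is on standard time at UTC−00:30.
21:00 Mirkir Province + 0h30m = 21:30 UTC.
1 October 2018 is a Monday, so the first Friday is October 5 and the fourth is October 26.
1 February 2019 is a Friday, so Mondays fall on 4, 11, 18, 25; the last is February 25.
At the standard offset (UTC−04:30), 21:30 UTC − 4h30m = 17:00 Varur standard time.
The standard-time date in Varur, March 16, 2019, does not fall between 26 October 2018 and 25 February 2019, so daylight saving is not in effect and Varur is at UTC−04:30.
21:30 UTC − 4h30m = 17:00 Varur.

17:00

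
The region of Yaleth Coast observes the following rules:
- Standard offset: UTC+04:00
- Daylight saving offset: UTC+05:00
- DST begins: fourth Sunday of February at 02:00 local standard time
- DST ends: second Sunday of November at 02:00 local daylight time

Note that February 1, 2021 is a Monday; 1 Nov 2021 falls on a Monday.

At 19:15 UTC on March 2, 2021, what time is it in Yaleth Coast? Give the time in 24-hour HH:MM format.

1 February 2021 is a Monday, so the first Sunday is February 7 and the fourth is February 28.
1 November 2021 is a Monday, so the first Sunday is November 7 and the second is November 14.
At the standard offset (UTC+04:00), 19:15 UTC + 4h = 23:15 Yaleth Coast standard time.
The standard-time date in Yaleth Coast, March 2, 2021, falls between 28 February and 14 November, so daylight saving is in effect and Yaleth Coast is at UTC+05:00.
19:15 UTC + 5h = 00:15 local (rolling into the next day, 3 March 2021).

00:15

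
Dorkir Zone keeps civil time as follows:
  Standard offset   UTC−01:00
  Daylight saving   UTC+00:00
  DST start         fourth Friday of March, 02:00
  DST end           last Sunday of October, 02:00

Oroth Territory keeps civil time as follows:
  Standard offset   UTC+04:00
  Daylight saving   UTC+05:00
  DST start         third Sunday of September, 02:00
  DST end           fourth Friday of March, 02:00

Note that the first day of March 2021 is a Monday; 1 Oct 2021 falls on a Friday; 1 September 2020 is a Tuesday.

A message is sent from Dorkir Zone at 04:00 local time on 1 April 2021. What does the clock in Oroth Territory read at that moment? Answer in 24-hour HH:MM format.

08:00

1 March 2021 is a Monday, so the first Friday is March 5 and the fourth is March 26.
1 October 2021 is a Friday, so Sundays fall on 3, 10, 17, 24, 31; the last is October 31.
1 April 2021 lies within the daylight-saving period (26 March – 31 October), so Dorkir Zone is on daylight time, UTC+00:00.
04:00 Dorkir Zone − 0h = 04:00 UTC.
1 September 2020 is a Tuesday, so the first Sunday is September 6 and the third is September 20.
1 March 2021 is a Monday, so the first Friday is March 5 and the fourth is March 26.
At the standard offset (UTC+04:00), 04:00 UTC + 4h = 08:00 Oroth Territory standard time.
The standard-time date in Oroth Territory, 1 April 2021, does not fall between 20 September 2020 and 26 March 2021, so daylight saving is not in effect and Oroth Territory is at UTC+04:00.
04:00 UTC + 4h = 08:00 Oroth Territory.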